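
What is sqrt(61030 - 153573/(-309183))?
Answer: sqrt(13229381140169)/14723 ≈ 247.04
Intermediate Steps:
sqrt(61030 - 153573/(-309183)) = sqrt(61030 - 153573*(-1/309183)) = sqrt(61030 + 7313/14723) = sqrt(898552003/14723) = sqrt(13229381140169)/14723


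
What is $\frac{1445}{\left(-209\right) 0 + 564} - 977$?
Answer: $- \frac{549583}{564} \approx -974.44$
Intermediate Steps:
$\frac{1445}{\left(-209\right) 0 + 564} - 977 = \frac{1445}{0 + 564} - 977 = \frac{1445}{564} - 977 = - \frac{549583}{564}$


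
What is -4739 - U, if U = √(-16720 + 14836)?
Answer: -4739 - 2*I*√471 ≈ -4739.0 - 43.405*I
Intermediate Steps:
U = 2*I*√471 (U = √(-1884) = 2*I*√471 ≈ 43.405*I)
-4739 - U = -4739 - 2*I*√471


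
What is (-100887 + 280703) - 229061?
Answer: -49245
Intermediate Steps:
(-100887 + 280703) - 229061 = 179816 - 229061 = -49245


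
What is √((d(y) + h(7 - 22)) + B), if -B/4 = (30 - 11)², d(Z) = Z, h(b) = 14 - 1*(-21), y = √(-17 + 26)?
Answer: I*√1406 ≈ 37.497*I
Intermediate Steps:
y = 3 (y = √9 = 3)
h(b) = 35 (h(b) = 14 + 21 = 35)
B = -1444 (B = -4*(30 - 11)² = -4*19² = -4*361 = -1444)
√((d(y) + h(7 - 22)) + B) = √((3 + 35) - 1444) = √(38 - 1444) = √(-1406) = I*√1406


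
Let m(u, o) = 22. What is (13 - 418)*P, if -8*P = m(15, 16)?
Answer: 4455/4 ≈ 1113.8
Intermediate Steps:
P = -11/4 (P = -1/8*22 = -11/4 ≈ -2.7500)
(13 - 418)*P = (13 - 418)*(-11/4) = -405*(-11/4) = 4455/4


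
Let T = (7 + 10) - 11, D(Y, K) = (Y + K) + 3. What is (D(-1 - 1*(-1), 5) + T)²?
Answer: 196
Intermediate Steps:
D(Y, K) = 3 + K + Y (D(Y, K) = (K + Y) + 3 = 3 + K + Y)
T = 6 (T = 17 - 11 = 6)
(D(-1 - 1*(-1), 5) + T)² = ((3 + 5 + (-1 - 1*(-1))) + 6)² = ((3 + 5 + (-1 + 1)) + 6)² = ((3 + 5 + 0) + 6)² = (8 + 6)² = 14² = 196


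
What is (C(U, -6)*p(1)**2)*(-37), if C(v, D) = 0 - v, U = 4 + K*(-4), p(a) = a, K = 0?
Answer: 148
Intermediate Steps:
U = 4 (U = 4 + 0*(-4) = 4 + 0 = 4)
C(v, D) = -v
(C(U, -6)*p(1)**2)*(-37) = (-1*4*1**2)*(-37) = -4*1*(-37) = -4*(-37) = 148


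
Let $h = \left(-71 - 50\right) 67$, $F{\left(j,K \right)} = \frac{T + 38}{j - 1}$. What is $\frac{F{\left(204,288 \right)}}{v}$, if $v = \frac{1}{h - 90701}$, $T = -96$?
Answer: $\frac{197616}{7} \approx 28231.0$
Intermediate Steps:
$F{\left(j,K \right)} = - \frac{58}{-1 + j}$ ($F{\left(j,K \right)} = \frac{-96 + 38}{j - 1} = - \frac{58}{-1 + j}$)
$h = -8107$ ($h = \left(-121\right) 67 = -8107$)
$v = - \frac{1}{98808}$ ($v = \frac{1}{-8107 - 90701} = \frac{1}{-98808} = - \frac{1}{98808} \approx -1.0121 \cdot 10^{-5}$)
$\frac{F{\left(204,288 \right)}}{v} = \frac{\left(-58\right) \frac{1}{-1 + 204}}{- \frac{1}{98808}} = - \frac{58}{203} \left(-98808\right) = \left(-58\right) \frac{1}{203} \left(-98808\right) = \left(- \frac{2}{7}\right) \left(-98808\right) = \frac{197616}{7}$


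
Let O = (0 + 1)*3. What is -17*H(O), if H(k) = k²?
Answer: -153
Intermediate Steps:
O = 3 (O = 1*3 = 3)
-17*H(O) = -17*3² = -17*9 = -153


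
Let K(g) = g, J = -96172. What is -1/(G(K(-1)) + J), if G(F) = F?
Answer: 1/96173 ≈ 1.0398e-5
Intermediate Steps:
-1/(G(K(-1)) + J) = -1/(-1 - 96172) = -1/(-96173) = -1*(-1/96173) = 1/96173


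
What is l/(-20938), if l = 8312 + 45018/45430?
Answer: -188829589/475606670 ≈ -0.39703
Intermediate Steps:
l = 188829589/22715 (l = 8312 + 45018*(1/45430) = 8312 + 22509/22715 = 188829589/22715 ≈ 8313.0)
l/(-20938) = (188829589/22715)/(-20938) = (188829589/22715)*(-1/20938) = -188829589/475606670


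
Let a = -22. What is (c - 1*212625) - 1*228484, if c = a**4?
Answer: -206853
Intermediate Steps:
c = 234256 (c = (-22)**4 = 234256)
(c - 1*212625) - 1*228484 = (234256 - 1*212625) - 1*228484 = (234256 - 212625) - 228484 = 21631 - 228484 = -206853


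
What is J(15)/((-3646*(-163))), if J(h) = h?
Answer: 15/594298 ≈ 2.5240e-5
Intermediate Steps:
J(15)/((-3646*(-163))) = 15/((-3646*(-163))) = 15/594298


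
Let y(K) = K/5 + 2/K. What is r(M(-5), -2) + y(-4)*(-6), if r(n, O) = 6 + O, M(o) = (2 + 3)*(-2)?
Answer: 59/5 ≈ 11.800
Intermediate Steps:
y(K) = 2/K + K/5 (y(K) = K*(⅕) + 2/K = K/5 + 2/K = 2/K + K/5)
M(o) = -10 (M(o) = 5*(-2) = -10)
r(M(-5), -2) + y(-4)*(-6) = (6 - 2) + (2/(-4) + (⅕)*(-4))*(-6) = 4 + (2*(-¼) - ⅘)*(-6) = 4 + (-½ - ⅘)*(-6) = 4 - 13/10*(-6) = 4 + 39/5 = 59/5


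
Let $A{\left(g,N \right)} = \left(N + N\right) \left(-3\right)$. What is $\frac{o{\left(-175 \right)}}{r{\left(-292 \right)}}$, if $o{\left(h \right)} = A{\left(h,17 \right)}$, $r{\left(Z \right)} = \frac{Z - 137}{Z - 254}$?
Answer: $- \frac{1428}{11} \approx -129.82$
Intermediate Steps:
$A{\left(g,N \right)} = - 6 N$ ($A{\left(g,N \right)} = 2 N \left(-3\right) = - 6 N$)
$r{\left(Z \right)} = \frac{-137 + Z}{-254 + Z}$
$o{\left(h \right)} = -102$ ($o{\left(h \right)} = \left(-6\right) 17 = -102$)
$\frac{o{\left(-175 \right)}}{r{\left(-292 \right)}} = - \frac{102}{\frac{1}{-254 - 292} \left(-137 - 292\right)} = - \frac{102}{\frac{1}{-546} \left(-429\right)} = - \frac{102}{\left(- \frac{1}{546}\right) \left(-429\right)} = - \frac{102}{\frac{11}{14}} = \left(-102\right) \frac{14}{11} = - \frac{1428}{11}$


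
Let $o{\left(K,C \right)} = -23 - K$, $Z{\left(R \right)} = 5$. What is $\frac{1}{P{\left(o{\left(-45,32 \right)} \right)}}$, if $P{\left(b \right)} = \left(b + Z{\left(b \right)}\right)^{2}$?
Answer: $\frac{1}{729} \approx 0.0013717$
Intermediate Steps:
$P{\left(b \right)} = \left(5 + b\right)^{2}$ ($P{\left(b \right)} = \left(b + 5\right)^{2} = \left(5 + b\right)^{2}$)
$\frac{1}{P{\left(o{\left(-45,32 \right)} \right)}} = \frac{1}{\left(5 - -22\right)^{2}} = \frac{1}{\left(5 + \left(-23 + 45\right)\right)^{2}} = \frac{1}{\left(5 + 22\right)^{2}} = \frac{1}{27^{2}} = \frac{1}{729}$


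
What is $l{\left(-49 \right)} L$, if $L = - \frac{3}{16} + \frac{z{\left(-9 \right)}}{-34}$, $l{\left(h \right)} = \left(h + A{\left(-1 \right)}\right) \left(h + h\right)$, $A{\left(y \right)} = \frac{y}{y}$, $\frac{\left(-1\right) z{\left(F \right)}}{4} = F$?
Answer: $- \frac{99666}{17} \approx -5862.7$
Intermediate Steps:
$z{\left(F \right)} = - 4 F$
$A{\left(y \right)} = 1$
$l{\left(h \right)} = 2 h \left(1 + h\right)$ ($l{\left(h \right)} = \left(h + 1\right) \left(h + h\right) = \left(1 + h\right) 2 h = 2 h \left(1 + h\right)$)
$L = - \frac{339}{272}$ ($L = - \frac{3}{16} + \frac{\left(-4\right) \left(-9\right)}{-34} = \left(-3\right) \frac{1}{16} + 36 \left(- \frac{1}{34}\right) = - \frac{3}{16} - \frac{18}{17} = - \frac{339}{272} \approx -1.2463$)
$l{\left(-49 \right)} L = 2 \left(-49\right) \left(1 - 49\right) \left(- \frac{339}{272}\right) = 2 \left(-49\right) \left(-48\right) \left(- \frac{339}{272}\right) = 4704 \left(- \frac{339}{272}\right) = - \frac{99666}{17}$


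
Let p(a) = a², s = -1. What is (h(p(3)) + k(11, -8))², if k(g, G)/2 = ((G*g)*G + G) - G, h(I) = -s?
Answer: 1985281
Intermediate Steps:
h(I) = 1 (h(I) = -1*(-1) = 1)
k(g, G) = 2*g*G² (k(g, G) = 2*(((G*g)*G + G) - G) = 2*((g*G² + G) - G) = 2*((G + g*G²) - G) = 2*(g*G²) = 2*g*G²)
(h(p(3)) + k(11, -8))² = (1 + 2*11*(-8)²)² = (1 + 2*11*64)² = (1 + 1408)² = 1409² = 1985281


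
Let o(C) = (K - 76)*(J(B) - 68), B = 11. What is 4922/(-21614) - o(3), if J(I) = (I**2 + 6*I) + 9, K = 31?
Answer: 581737/101 ≈ 5759.8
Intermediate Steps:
J(I) = 9 + I**2 + 6*I
o(C) = -5760 (o(C) = (31 - 76)*((9 + 11**2 + 6*11) - 68) = -45*((9 + 121 + 66) - 68) = -45*(196 - 68) = -45*128 = -5760)
4922/(-21614) - o(3) = 4922/(-21614) - 1*(-5760) = 4922*(-1/21614) + 5760 = -23/101 + 5760 = 581737/101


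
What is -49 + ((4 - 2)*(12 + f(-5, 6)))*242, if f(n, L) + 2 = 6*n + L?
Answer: -6825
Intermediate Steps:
f(n, L) = -2 + L + 6*n (f(n, L) = -2 + (6*n + L) = -2 + (L + 6*n) = -2 + L + 6*n)
-49 + ((4 - 2)*(12 + f(-5, 6)))*242 = -49 + ((4 - 2)*(12 + (-2 + 6 + 6*(-5))))*242 = -49 + (2*(12 + (-2 + 6 - 30)))*242 = -49 + (2*(12 - 26))*242 = -49 + (2*(-14))*242 = -49 - 28*242 = -49 - 6776 = -6825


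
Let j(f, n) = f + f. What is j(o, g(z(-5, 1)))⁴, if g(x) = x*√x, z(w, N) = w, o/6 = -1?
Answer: 20736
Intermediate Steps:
o = -6 (o = 6*(-1) = -6)
g(x) = x^(3/2)
j(f, n) = 2*f
j(o, g(z(-5, 1)))⁴ = (2*(-6))⁴ = (-12)⁴ = 20736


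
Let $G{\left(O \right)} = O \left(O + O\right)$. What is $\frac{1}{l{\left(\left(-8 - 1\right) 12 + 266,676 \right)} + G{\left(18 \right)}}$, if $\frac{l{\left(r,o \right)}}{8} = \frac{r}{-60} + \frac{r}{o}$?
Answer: $\frac{2535}{1594016} \approx 0.0015903$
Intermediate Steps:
$G{\left(O \right)} = 2 O^{2}$ ($G{\left(O \right)} = O 2 O = 2 O^{2}$)
$l{\left(r,o \right)} = - \frac{2 r}{15} + \frac{8 r}{o}$ ($l{\left(r,o \right)} = 8 \left(\frac{r}{-60} + \frac{r}{o}\right) = 8 \left(r \left(- \frac{1}{60}\right) + \frac{r}{o}\right) = 8 \left(- \frac{r}{60} + \frac{r}{o}\right) = - \frac{2 r}{15} + \frac{8 r}{o}$)
$\frac{1}{l{\left(\left(-8 - 1\right) 12 + 266,676 \right)} + G{\left(18 \right)}} = \frac{1}{\frac{2 \left(\left(-8 - 1\right) 12 + 266\right) \left(60 - 676\right)}{15 \cdot 676} + 2 \cdot 18^{2}} = \frac{1}{\frac{2}{15} \left(\left(-9\right) 12 + 266\right) \frac{1}{676} \left(60 - 676\right) + 2 \cdot 324} = \frac{1}{\frac{2}{15} \left(-108 + 266\right) \frac{1}{676} \left(-616\right) + 648} = \frac{1}{\frac{2}{15} \cdot 158 \cdot \frac{1}{676} \left(-616\right) + 648} = \frac{1}{- \frac{48664}{2535} + 648} = \frac{1}{\frac{1594016}{2535}} = \frac{2535}{1594016}$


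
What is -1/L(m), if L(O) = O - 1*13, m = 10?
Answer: ⅓ ≈ 0.33333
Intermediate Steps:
L(O) = -13 + O (L(O) = O - 13 = -13 + O)
-1/L(m) = -1/(-13 + 10) = -1/(-3) = -1*(-⅓) = ⅓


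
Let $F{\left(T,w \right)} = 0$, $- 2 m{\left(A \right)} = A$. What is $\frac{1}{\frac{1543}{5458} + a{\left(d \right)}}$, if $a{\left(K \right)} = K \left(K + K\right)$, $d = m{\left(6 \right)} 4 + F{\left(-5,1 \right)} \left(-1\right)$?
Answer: $\frac{5458}{1573447} \approx 0.0034688$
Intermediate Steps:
$m{\left(A \right)} = - \frac{A}{2}$
$d = -12$ ($d = \left(- \frac{1}{2}\right) 6 \cdot 4 + 0 \left(-1\right) = \left(-3\right) 4 + 0 = -12 + 0 = -12$)
$a{\left(K \right)} = 2 K^{2}$ ($a{\left(K \right)} = K 2 K = 2 K^{2}$)
$\frac{1}{\frac{1543}{5458} + a{\left(d \right)}} = \frac{1}{\frac{1543}{5458} + 2 \left(-12\right)^{2}} = \frac{1}{1543 \cdot \frac{1}{5458} + 2 \cdot 144} = \frac{1}{\frac{1543}{5458} + 288} = \frac{1}{\frac{1573447}{5458}} = \frac{5458}{1573447}$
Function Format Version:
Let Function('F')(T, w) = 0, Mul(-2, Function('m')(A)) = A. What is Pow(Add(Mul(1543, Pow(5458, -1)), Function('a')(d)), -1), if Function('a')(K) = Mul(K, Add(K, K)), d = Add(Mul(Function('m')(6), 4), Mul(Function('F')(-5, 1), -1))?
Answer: Rational(5458, 1573447) ≈ 0.0034688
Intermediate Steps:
Function('m')(A) = Mul(Rational(-1, 2), A)
d = -12 (d = Add(Mul(Mul(Rational(-1, 2), 6), 4), Mul(0, -1)) = Add(Mul(-3, 4), 0) = Add(-12, 0) = -12)
Function('a')(K) = Mul(2, Pow(K, 2)) (Function('a')(K) = Mul(K, Mul(2, K)) = Mul(2, Pow(K, 2)))
Pow(Add(Mul(1543, Pow(5458, -1)), Function('a')(d)), -1) = Pow(Add(Mul(1543, Pow(5458, -1)), Mul(2, Pow(-12, 2))), -1) = Pow(Add(Mul(1543, Rational(1, 5458)), Mul(2, 144)), -1) = Pow(Add(Rational(1543, 5458), 288), -1) = Pow(Rational(1573447, 5458), -1) = Rational(5458, 1573447)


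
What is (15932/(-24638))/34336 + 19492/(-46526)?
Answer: -2061299458161/4919952167696 ≈ -0.41897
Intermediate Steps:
(15932/(-24638))/34336 + 19492/(-46526) = (15932*(-1/24638))*(1/34336) + 19492*(-1/46526) = -7966/12319*1/34336 - 9746/23263 = -3983/211492592 - 9746/23263 = -2061299458161/4919952167696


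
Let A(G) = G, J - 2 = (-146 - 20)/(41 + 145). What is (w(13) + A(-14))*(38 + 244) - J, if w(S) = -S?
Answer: -708205/93 ≈ -7615.1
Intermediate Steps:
J = 103/93 (J = 2 + (-146 - 20)/(41 + 145) = 2 - 166/186 = 2 - 166*1/186 = 2 - 83/93 = 103/93 ≈ 1.1075)
(w(13) + A(-14))*(38 + 244) - J = (-1*13 - 14)*(38 + 244) - 1*103/93 = (-13 - 14)*282 - 103/93 = -27*282 - 103/93 = -7614 - 103/93 = -708205/93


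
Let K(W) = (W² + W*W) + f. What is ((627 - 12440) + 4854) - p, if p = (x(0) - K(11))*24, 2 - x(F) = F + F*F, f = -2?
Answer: -1247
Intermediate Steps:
x(F) = 2 - F - F² (x(F) = 2 - (F + F*F) = 2 - (F + F²) = 2 + (-F - F²) = 2 - F - F²)
K(W) = -2 + 2*W² (K(W) = (W² + W*W) - 2 = (W² + W²) - 2 = 2*W² - 2 = -2 + 2*W²)
p = -5712 (p = ((2 - 1*0 - 1*0²) - (-2 + 2*11²))*24 = ((2 + 0 - 1*0) - (-2 + 2*121))*24 = ((2 + 0 + 0) - (-2 + 242))*24 = (2 - 1*240)*24 = (2 - 240)*24 = -238*24 = -5712)
((627 - 12440) + 4854) - p = ((627 - 12440) + 4854) - 1*(-5712) = (-11813 + 4854) + 5712 = -6959 + 5712 = -1247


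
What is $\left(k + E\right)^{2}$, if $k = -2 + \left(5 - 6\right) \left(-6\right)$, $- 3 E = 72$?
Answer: $400$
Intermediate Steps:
$E = -24$ ($E = \left(- \frac{1}{3}\right) 72 = -24$)
$k = 4$ ($k = -2 + \left(5 - 6\right) \left(-6\right) = -2 - -6 = -2 + 6 = 4$)
$\left(k + E\right)^{2} = \left(4 - 24\right)^{2} = \left(-20\right)^{2} = 400$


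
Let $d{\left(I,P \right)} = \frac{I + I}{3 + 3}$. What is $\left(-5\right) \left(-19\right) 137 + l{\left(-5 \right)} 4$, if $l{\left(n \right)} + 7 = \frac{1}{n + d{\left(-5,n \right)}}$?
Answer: $\frac{64932}{5} \approx 12986.0$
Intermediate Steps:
$d{\left(I,P \right)} = \frac{I}{3}$ ($d{\left(I,P \right)} = \frac{2 I}{6} = 2 I \frac{1}{6} = \frac{I}{3}$)
$l{\left(n \right)} = -7 + \frac{1}{- \frac{5}{3} + n}$ ($l{\left(n \right)} = -7 + \frac{1}{n + \frac{1}{3} \left(-5\right)} = -7 + \frac{1}{n - \frac{5}{3}} = -7 + \frac{1}{- \frac{5}{3} + n}$)
$\left(-5\right) \left(-19\right) 137 + l{\left(-5 \right)} 4 = \left(-5\right) \left(-19\right) 137 + \frac{38 - -105}{-5 + 3 \left(-5\right)} 4 = 95 \cdot 137 + \frac{38 + 105}{-5 - 15} \cdot 4 = 13015 + \frac{1}{-20} \cdot 143 \cdot 4 = 13015 + \left(- \frac{1}{20}\right) 143 \cdot 4 = 13015 - \frac{143}{5} = \frac{64932}{5}$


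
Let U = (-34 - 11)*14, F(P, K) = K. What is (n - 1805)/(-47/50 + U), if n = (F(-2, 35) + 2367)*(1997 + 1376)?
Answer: -405007050/31547 ≈ -12838.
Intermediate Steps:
n = 8101946 (n = (35 + 2367)*(1997 + 1376) = 2402*3373 = 8101946)
U = -630 (U = -45*14 = -630)
(n - 1805)/(-47/50 + U) = (8101946 - 1805)/(-47/50 - 630) = 8100141/(-47*1/50 - 630) = 8100141/(-47/50 - 630) = 8100141/(-31547/50) = 8100141*(-50/31547) = -405007050/31547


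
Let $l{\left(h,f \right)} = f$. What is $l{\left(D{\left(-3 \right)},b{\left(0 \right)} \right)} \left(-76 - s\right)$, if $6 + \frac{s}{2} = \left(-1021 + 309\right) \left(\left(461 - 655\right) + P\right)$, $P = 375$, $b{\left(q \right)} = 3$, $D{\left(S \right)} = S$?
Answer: $773040$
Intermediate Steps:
$s = -257756$ ($s = -12 + 2 \left(-1021 + 309\right) \left(\left(461 - 655\right) + 375\right) = -12 + 2 \left(- 712 \left(-194 + 375\right)\right) = -12 + 2 \left(\left(-712\right) 181\right) = -12 + 2 \left(-128872\right) = -12 - 257744 = -257756$)
$l{\left(D{\left(-3 \right)},b{\left(0 \right)} \right)} \left(-76 - s\right) = 3 \left(-76 - -257756\right) = 3 \left(-76 + 257756\right) = 3 \cdot 257680 = 773040$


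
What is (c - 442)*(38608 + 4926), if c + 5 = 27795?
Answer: 1190567832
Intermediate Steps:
c = 27790 (c = -5 + 27795 = 27790)
(c - 442)*(38608 + 4926) = (27790 - 442)*(38608 + 4926) = 27348*43534 = 1190567832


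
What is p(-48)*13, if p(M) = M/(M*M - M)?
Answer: -13/49 ≈ -0.26531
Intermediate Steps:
p(M) = M/(M² - M)
p(-48)*13 = 13/(-1 - 48) = 13/(-49) = -1/49*13 = -13/49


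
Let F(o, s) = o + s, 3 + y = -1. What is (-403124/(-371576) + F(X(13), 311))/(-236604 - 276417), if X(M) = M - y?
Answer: -30570013/47656572774 ≈ -0.00064147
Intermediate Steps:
y = -4 (y = -3 - 1 = -4)
X(M) = 4 + M (X(M) = M - 1*(-4) = M + 4 = 4 + M)
(-403124/(-371576) + F(X(13), 311))/(-236604 - 276417) = (-403124/(-371576) + ((4 + 13) + 311))/(-236604 - 276417) = (-403124*(-1/371576) + (17 + 311))/(-513021) = (100781/92894 + 328)*(-1/513021) = (30570013/92894)*(-1/513021) = -30570013/47656572774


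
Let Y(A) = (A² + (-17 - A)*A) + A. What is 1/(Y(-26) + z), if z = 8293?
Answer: 1/8709 ≈ 0.00011482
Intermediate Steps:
Y(A) = A + A² + A*(-17 - A) (Y(A) = (A² + A*(-17 - A)) + A = A + A² + A*(-17 - A))
1/(Y(-26) + z) = 1/(-16*(-26) + 8293) = 1/(416 + 8293) = 1/8709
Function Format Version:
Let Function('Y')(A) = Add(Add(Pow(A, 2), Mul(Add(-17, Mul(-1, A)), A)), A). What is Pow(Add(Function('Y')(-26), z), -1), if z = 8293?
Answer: Rational(1, 8709) ≈ 0.00011482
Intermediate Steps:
Function('Y')(A) = Add(A, Pow(A, 2), Mul(A, Add(-17, Mul(-1, A)))) (Function('Y')(A) = Add(Add(Pow(A, 2), Mul(A, Add(-17, Mul(-1, A)))), A) = Add(A, Pow(A, 2), Mul(A, Add(-17, Mul(-1, A)))))
Pow(Add(Function('Y')(-26), z), -1) = Pow(Add(Mul(-16, -26), 8293), -1) = Pow(Add(416, 8293), -1) = Pow(8709, -1) = Rational(1, 8709)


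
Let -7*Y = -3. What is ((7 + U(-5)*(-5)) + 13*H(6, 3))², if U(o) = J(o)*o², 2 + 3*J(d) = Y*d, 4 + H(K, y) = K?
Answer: 18645124/441 ≈ 42279.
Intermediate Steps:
Y = 3/7 (Y = -⅐*(-3) = 3/7 ≈ 0.42857)
H(K, y) = -4 + K
J(d) = -⅔ + d/7 (J(d) = -⅔ + (3*d/7)/3 = -⅔ + d/7)
U(o) = o²*(-⅔ + o/7) (U(o) = (-⅔ + o/7)*o² = o²*(-⅔ + o/7))
((7 + U(-5)*(-5)) + 13*H(6, 3))² = ((7 + ((1/21)*(-5)²*(-14 + 3*(-5)))*(-5)) + 13*(-4 + 6))² = ((7 + ((1/21)*25*(-14 - 15))*(-5)) + 13*2)² = ((7 + ((1/21)*25*(-29))*(-5)) + 26)² = ((7 - 725/21*(-5)) + 26)² = ((7 + 3625/21) + 26)² = (3772/21 + 26)² = (4318/21)² = 18645124/441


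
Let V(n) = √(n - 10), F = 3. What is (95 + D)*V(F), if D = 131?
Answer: 226*I*√7 ≈ 597.94*I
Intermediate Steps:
V(n) = √(-10 + n)
(95 + D)*V(F) = (95 + 131)*√(-10 + 3) = 226*√(-7) = 226*(I*√7) = 226*I*√7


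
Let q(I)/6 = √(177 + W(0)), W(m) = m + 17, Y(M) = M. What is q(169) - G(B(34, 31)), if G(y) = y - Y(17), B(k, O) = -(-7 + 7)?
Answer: 17 + 6*√194 ≈ 100.57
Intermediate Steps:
B(k, O) = 0 (B(k, O) = -1*0 = 0)
W(m) = 17 + m
G(y) = -17 + y (G(y) = y - 1*17 = y - 17 = -17 + y)
q(I) = 6*√194 (q(I) = 6*√(177 + (17 + 0)) = 6*√(177 + 17) = 6*√194)
q(169) - G(B(34, 31)) = 6*√194 - (-17 + 0) = 6*√194 - 1*(-17) = 6*√194 + 17 = 17 + 6*√194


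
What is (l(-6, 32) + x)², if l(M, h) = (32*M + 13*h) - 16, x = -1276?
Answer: 1140624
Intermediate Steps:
l(M, h) = -16 + 13*h + 32*M (l(M, h) = (13*h + 32*M) - 16 = -16 + 13*h + 32*M)
(l(-6, 32) + x)² = ((-16 + 13*32 + 32*(-6)) - 1276)² = ((-16 + 416 - 192) - 1276)² = (208 - 1276)² = (-1068)² = 1140624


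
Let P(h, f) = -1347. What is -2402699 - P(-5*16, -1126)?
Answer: -2401352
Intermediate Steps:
-2402699 - P(-5*16, -1126) = -2402699 - 1*(-1347) = -2402699 + 1347 = -2401352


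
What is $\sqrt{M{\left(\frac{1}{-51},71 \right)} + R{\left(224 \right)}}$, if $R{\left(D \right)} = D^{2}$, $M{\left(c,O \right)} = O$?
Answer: $3 \sqrt{5583} \approx 224.16$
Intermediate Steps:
$\sqrt{M{\left(\frac{1}{-51},71 \right)} + R{\left(224 \right)}} = \sqrt{71 + 224^{2}} = \sqrt{71 + 50176} = \sqrt{50247} = 3 \sqrt{5583}$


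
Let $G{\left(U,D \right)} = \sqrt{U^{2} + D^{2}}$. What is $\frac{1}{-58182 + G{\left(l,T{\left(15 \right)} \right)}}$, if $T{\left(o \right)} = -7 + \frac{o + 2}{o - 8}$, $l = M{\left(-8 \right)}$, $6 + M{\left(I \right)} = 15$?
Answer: $- \frac{2850918}{165872106083} - \frac{7 \sqrt{4993}}{165872106083} \approx -1.719 \cdot 10^{-5}$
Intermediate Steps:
$M{\left(I \right)} = 9$ ($M{\left(I \right)} = -6 + 15 = 9$)
$l = 9$
$T{\left(o \right)} = -7 + \frac{2 + o}{-8 + o}$
$G{\left(U,D \right)} = \sqrt{D^{2} + U^{2}}$
$\frac{1}{-58182 + G{\left(l,T{\left(15 \right)} \right)}} = \frac{1}{-58182 + \sqrt{\left(\frac{2 \left(29 - 45\right)}{-8 + 15}\right)^{2} + 9^{2}}} = \frac{1}{-58182 + \sqrt{\left(\frac{2 \left(29 - 45\right)}{7}\right)^{2} + 81}} = \frac{1}{-58182 + \sqrt{\left(2 \cdot \frac{1}{7} \left(-16\right)\right)^{2} + 81}} = \frac{1}{-58182 + \sqrt{\left(- \frac{32}{7}\right)^{2} + 81}} = \frac{1}{-58182 + \sqrt{\frac{1024}{49} + 81}} = \frac{1}{-58182 + \sqrt{\frac{4993}{49}}} = \frac{1}{-58182 + \frac{\sqrt{4993}}{7}}$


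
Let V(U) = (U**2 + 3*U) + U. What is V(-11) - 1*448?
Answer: -371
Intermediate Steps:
V(U) = U**2 + 4*U
V(-11) - 1*448 = -11*(4 - 11) - 1*448 = -11*(-7) - 448 = 77 - 448 = -371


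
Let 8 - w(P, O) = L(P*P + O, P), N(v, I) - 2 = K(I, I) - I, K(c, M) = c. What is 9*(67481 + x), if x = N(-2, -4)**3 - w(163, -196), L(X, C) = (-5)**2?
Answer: 607554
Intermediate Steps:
L(X, C) = 25
N(v, I) = 2 (N(v, I) = 2 + (I - I) = 2 + 0 = 2)
w(P, O) = -17 (w(P, O) = 8 - 1*25 = 8 - 25 = -17)
x = 25 (x = 2**3 - 1*(-17) = 8 + 17 = 25)
9*(67481 + x) = 9*(67481 + 25) = 9*67506 = 607554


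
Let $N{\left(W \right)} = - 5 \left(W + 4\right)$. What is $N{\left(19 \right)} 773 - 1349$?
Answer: $-90244$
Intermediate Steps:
$N{\left(W \right)} = -20 - 5 W$ ($N{\left(W \right)} = - 5 \left(4 + W\right) = -20 - 5 W$)
$N{\left(19 \right)} 773 - 1349 = \left(-20 - 95\right) 773 - 1349 = \left(-115\right) 773 - 1349 = -88895 - 1349 = -90244$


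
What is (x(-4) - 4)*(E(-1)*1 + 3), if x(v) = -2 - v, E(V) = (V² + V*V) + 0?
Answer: -10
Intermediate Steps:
E(V) = 2*V² (E(V) = (V² + V²) + 0 = 2*V² + 0 = 2*V²)
(x(-4) - 4)*(E(-1)*1 + 3) = ((-2 - 1*(-4)) - 4)*((2*(-1)²)*1 + 3) = ((-2 + 4) - 4)*((2*1)*1 + 3) = (2 - 4)*(2*1 + 3) = -2*(2 + 3) = -2*5 = -10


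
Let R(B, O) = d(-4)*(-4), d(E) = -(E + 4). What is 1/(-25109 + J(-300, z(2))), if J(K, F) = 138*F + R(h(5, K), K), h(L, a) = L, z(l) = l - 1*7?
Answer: -1/25799 ≈ -3.8761e-5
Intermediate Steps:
d(E) = -4 - E (d(E) = -(4 + E) = -4 - E)
z(l) = -7 + l (z(l) = l - 7 = -7 + l)
R(B, O) = 0 (R(B, O) = (-4 - 1*(-4))*(-4) = (-4 + 4)*(-4) = 0*(-4) = 0)
J(K, F) = 138*F (J(K, F) = 138*F + 0 = 138*F)
1/(-25109 + J(-300, z(2))) = 1/(-25109 + 138*(-7 + 2)) = 1/(-25109 + 138*(-5)) = 1/(-25109 - 690) = 1/(-25799) = -1/25799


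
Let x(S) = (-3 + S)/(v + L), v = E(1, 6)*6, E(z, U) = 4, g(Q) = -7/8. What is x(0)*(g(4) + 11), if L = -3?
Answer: -81/56 ≈ -1.4464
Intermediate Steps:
g(Q) = -7/8 (g(Q) = -7*⅛ = -7/8)
v = 24 (v = 4*6 = 24)
x(S) = -⅐ + S/21 (x(S) = (-3 + S)/(24 - 3) = (-3 + S)/21 = (-3 + S)*(1/21) = -⅐ + S/21)
x(0)*(g(4) + 11) = (-⅐ + (1/21)*0)*(-7/8 + 11) = (-⅐ + 0)*(81/8) = -⅐*81/8 = -81/56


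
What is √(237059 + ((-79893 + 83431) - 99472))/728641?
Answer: 5*√5645/728641 ≈ 0.00051557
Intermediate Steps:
√(237059 + ((-79893 + 83431) - 99472))/728641 = √(237059 + (3538 - 99472))*(1/728641) = √(237059 - 95934)*(1/728641) = √141125*(1/728641) = (5*√5645)*(1/728641) = 5*√5645/728641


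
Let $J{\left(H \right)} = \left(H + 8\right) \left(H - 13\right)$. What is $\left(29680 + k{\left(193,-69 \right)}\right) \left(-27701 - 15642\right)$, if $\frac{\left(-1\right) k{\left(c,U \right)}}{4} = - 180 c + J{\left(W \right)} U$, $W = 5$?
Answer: $-6065246048$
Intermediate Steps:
$J{\left(H \right)} = \left(-13 + H\right) \left(8 + H\right)$ ($J{\left(H \right)} = \left(8 + H\right) \left(-13 + H\right) = \left(-13 + H\right) \left(8 + H\right)$)
$k{\left(c,U \right)} = 416 U + 720 c$ ($k{\left(c,U \right)} = - 4 \left(- 180 c + \left(-104 + 5^{2} - 25\right) U\right) = - 4 \left(- 180 c + \left(-104 + 25 - 25\right) U\right) = - 4 \left(- 180 c - 104 U\right) = 416 U + 720 c$)
$\left(29680 + k{\left(193,-69 \right)}\right) \left(-27701 - 15642\right) = \left(29680 + \left(416 \left(-69\right) + 720 \cdot 193\right)\right) \left(-27701 - 15642\right) = \left(29680 + \left(-28704 + 138960\right)\right) \left(-43343\right) = \left(29680 + 110256\right) \left(-43343\right) = 139936 \left(-43343\right) = -6065246048$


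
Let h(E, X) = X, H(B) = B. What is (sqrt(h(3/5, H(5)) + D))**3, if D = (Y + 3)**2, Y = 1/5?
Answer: 381*sqrt(381)/125 ≈ 59.495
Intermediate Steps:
Y = 1/5 (Y = 1*(1/5) = 1/5 ≈ 0.20000)
D = 256/25 (D = (1/5 + 3)**2 = (16/5)**2 = 256/25 ≈ 10.240)
(sqrt(h(3/5, H(5)) + D))**3 = (sqrt(5 + 256/25))**3 = (sqrt(381/25))**3 = (sqrt(381)/5)**3 = 381*sqrt(381)/125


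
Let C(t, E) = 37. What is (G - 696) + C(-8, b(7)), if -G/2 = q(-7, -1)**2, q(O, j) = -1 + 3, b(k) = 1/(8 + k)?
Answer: -667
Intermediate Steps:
q(O, j) = 2
G = -8 (G = -2*2**2 = -2*4 = -8)
(G - 696) + C(-8, b(7)) = (-8 - 696) + 37 = -704 + 37 = -667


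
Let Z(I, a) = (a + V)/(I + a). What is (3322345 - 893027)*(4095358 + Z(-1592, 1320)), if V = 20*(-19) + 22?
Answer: 676526445346413/68 ≈ 9.9489e+12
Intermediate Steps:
V = -358 (V = -380 + 22 = -358)
Z(I, a) = (-358 + a)/(I + a) (Z(I, a) = (a - 358)/(I + a) = (-358 + a)/(I + a))
(3322345 - 893027)*(4095358 + Z(-1592, 1320)) = (3322345 - 893027)*(4095358 + (-358 + 1320)/(-1592 + 1320)) = 2429318*(4095358 + 962/(-272)) = 2429318*(4095358 - 1/272*962) = 2429318*(4095358 - 481/136) = 2429318*(556968207/136) = 676526445346413/68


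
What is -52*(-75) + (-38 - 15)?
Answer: 3847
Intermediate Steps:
-52*(-75) + (-38 - 15) = 3900 - 53 = 3847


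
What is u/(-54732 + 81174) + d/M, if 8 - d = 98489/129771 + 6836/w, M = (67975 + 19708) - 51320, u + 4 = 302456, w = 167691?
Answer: 4432179398811146993/387478538399746989 ≈ 11.439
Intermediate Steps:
u = 302452 (u = -4 + 302456 = 302452)
M = 36363 (M = 87683 - 51320 = 36363)
d = 52229532211/7253809587 (d = 8 - (98489/129771 + 6836/167691) = 8 - 1*5800944485/7253809587 = 8 - 5800944485/7253809587 = 52229532211/7253809587 ≈ 7.2003)
u/(-54732 + 81174) + d/M = 302452/(-54732 + 81174) + (52229532211/7253809587)/36363 = 302452/26442 + (52229532211/7253809587)*(1/36363) = 302452*(1/26442) + 52229532211/263770278012081 = 151226/13221 + 52229532211/263770278012081 = 4432179398811146993/387478538399746989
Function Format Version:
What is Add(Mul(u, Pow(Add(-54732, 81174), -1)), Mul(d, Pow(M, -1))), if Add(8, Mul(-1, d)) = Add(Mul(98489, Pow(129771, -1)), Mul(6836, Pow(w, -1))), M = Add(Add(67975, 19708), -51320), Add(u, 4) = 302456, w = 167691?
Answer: Rational(4432179398811146993, 387478538399746989) ≈ 11.439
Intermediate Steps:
u = 302452 (u = Add(-4, 302456) = 302452)
M = 36363 (M = Add(87683, -51320) = 36363)
d = Rational(52229532211, 7253809587) (d = Add(8, Mul(-1, Add(Mul(98489, Pow(129771, -1)), Mul(6836, Pow(167691, -1))))) = Add(8, Mul(-1, Add(Mul(98489, Rational(1, 129771)), Mul(6836, Rational(1, 167691))))) = Add(8, Mul(-1, Add(Rational(98489, 129771), Rational(6836, 167691)))) = Add(8, Mul(-1, Rational(5800944485, 7253809587))) = Add(8, Rational(-5800944485, 7253809587)) = Rational(52229532211, 7253809587) ≈ 7.2003)
Add(Mul(u, Pow(Add(-54732, 81174), -1)), Mul(d, Pow(M, -1))) = Add(Mul(302452, Pow(Add(-54732, 81174), -1)), Mul(Rational(52229532211, 7253809587), Pow(36363, -1))) = Add(Mul(302452, Pow(26442, -1)), Mul(Rational(52229532211, 7253809587), Rational(1, 36363))) = Add(Mul(302452, Rational(1, 26442)), Rational(52229532211, 263770278012081)) = Add(Rational(151226, 13221), Rational(52229532211, 263770278012081)) = Rational(4432179398811146993, 387478538399746989)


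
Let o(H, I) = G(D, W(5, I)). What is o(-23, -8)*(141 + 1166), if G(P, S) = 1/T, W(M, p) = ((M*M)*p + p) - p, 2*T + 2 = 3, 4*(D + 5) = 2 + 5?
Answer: 2614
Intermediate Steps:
D = -13/4 (D = -5 + (2 + 5)/4 = -5 + (¼)*7 = -5 + 7/4 = -13/4 ≈ -3.2500)
T = ½ (T = -1 + (½)*3 = -1 + 3/2 = ½ ≈ 0.50000)
W(M, p) = p*M² (W(M, p) = (M²*p + p) - p = (p*M² + p) - p = (p + p*M²) - p = p*M²)
G(P, S) = 2 (G(P, S) = 1/(½) = 2)
o(H, I) = 2
o(-23, -8)*(141 + 1166) = 2*(141 + 1166) = 2*1307 = 2614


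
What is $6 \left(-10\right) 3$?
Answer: $-180$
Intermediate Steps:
$6 \left(-10\right) 3 = \left(-60\right) 3 = -180$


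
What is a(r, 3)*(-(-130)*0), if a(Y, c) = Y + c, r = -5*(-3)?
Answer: 0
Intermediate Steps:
r = 15
a(r, 3)*(-(-130)*0) = (15 + 3)*(-(-130)*0) = 18*(-1*0) = 18*0 = 0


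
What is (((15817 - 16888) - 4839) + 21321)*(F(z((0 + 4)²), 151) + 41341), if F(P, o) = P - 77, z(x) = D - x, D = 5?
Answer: 635749983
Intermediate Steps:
z(x) = 5 - x
F(P, o) = -77 + P
(((15817 - 16888) - 4839) + 21321)*(F(z((0 + 4)²), 151) + 41341) = (((15817 - 16888) - 4839) + 21321)*((-77 + (5 - (0 + 4)²)) + 41341) = ((-1071 - 4839) + 21321)*((-77 + (5 - 1*4²)) + 41341) = (-5910 + 21321)*((-77 + (5 - 1*16)) + 41341) = 15411*((-77 + (5 - 16)) + 41341) = 15411*((-77 - 11) + 41341) = 15411*(-88 + 41341) = 15411*41253 = 635749983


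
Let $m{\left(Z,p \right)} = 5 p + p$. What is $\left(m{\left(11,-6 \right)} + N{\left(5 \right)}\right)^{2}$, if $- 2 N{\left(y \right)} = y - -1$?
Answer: $1521$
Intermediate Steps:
$N{\left(y \right)} = - \frac{1}{2} - \frac{y}{2}$ ($N{\left(y \right)} = - \frac{y - -1}{2} = - \frac{y + 1}{2} = - \frac{1 + y}{2} = - \frac{1}{2} - \frac{y}{2}$)
$m{\left(Z,p \right)} = 6 p$
$\left(m{\left(11,-6 \right)} + N{\left(5 \right)}\right)^{2} = \left(6 \left(-6\right) - 3\right)^{2} = \left(-36 - 3\right)^{2} = \left(-39\right)^{2} = 1521$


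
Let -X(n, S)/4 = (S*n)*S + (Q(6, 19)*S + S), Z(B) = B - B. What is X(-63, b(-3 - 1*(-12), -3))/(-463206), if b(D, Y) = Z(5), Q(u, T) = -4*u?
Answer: 0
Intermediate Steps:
Z(B) = 0
b(D, Y) = 0
X(n, S) = 92*S - 4*n*S² (X(n, S) = -4*((S*n)*S + ((-4*6)*S + S)) = -4*(n*S² + (-24*S + S)) = -4*(n*S² - 23*S) = -4*(-23*S + n*S²) = 92*S - 4*n*S²)
X(-63, b(-3 - 1*(-12), -3))/(-463206) = (4*0*(23 - 1*0*(-63)))/(-463206) = (4*0*(23 + 0))*(-1/463206) = (4*0*23)*(-1/463206) = 0*(-1/463206) = 0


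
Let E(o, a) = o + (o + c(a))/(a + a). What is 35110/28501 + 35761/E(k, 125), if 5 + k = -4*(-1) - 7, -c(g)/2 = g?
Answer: -127363393435/32177629 ≈ -3958.1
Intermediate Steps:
c(g) = -2*g
k = -8 (k = -5 + (-4*(-1) - 7) = -5 + (4 - 7) = -5 - 3 = -8)
E(o, a) = o + (o - 2*a)/(2*a) (E(o, a) = o + (o - 2*a)/(a + a) = o + (o - 2*a)/((2*a)) = o + (o - 2*a)*(1/(2*a)) = o + (o - 2*a)/(2*a))
35110/28501 + 35761/E(k, 125) = 35110/28501 + 35761/(-1 - 8 + (½)*(-8)/125) = 35110*(1/28501) + 35761/(-1 - 8 + (½)*(-8)*(1/125)) = 35110/28501 + 35761/(-1 - 8 - 4/125) = 35110/28501 + 35761/(-1129/125) = 35110/28501 + 35761*(-125/1129) = 35110/28501 - 4470125/1129 = -127363393435/32177629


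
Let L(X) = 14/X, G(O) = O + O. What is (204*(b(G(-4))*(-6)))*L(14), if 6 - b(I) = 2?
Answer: -4896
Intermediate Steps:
G(O) = 2*O
b(I) = 4 (b(I) = 6 - 1*2 = 6 - 2 = 4)
(204*(b(G(-4))*(-6)))*L(14) = (204*(4*(-6)))*(14/14) = (204*(-24))*(14*(1/14)) = -4896*1 = -4896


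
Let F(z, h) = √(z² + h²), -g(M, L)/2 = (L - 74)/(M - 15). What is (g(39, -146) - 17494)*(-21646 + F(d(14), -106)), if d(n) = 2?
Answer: 1134834842/3 - 104854*√2810/3 ≈ 3.7643e+8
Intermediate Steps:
g(M, L) = -2*(-74 + L)/(-15 + M) (g(M, L) = -2*(L - 74)/(M - 15) = -2*(-74 + L)/(-15 + M))
F(z, h) = √(h² + z²)
(g(39, -146) - 17494)*(-21646 + F(d(14), -106)) = (2*(74 - 1*(-146))/(-15 + 39) - 17494)*(-21646 + √((-106)² + 2²)) = (2*(74 + 146)/24 - 17494)*(-21646 + √(11236 + 4)) = (2*(1/24)*220 - 17494)*(-21646 + √11240) = (55/3 - 17494)*(-21646 + 2*√2810) = -52427*(-21646 + 2*√2810)/3 = 1134834842/3 - 104854*√2810/3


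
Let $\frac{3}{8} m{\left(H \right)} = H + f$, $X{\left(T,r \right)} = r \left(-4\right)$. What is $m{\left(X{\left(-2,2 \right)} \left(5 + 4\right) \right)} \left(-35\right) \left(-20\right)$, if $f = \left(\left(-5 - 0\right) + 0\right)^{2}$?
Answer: $- \frac{263200}{3} \approx -87733.0$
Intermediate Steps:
$X{\left(T,r \right)} = - 4 r$
$f = 25$ ($f = \left(\left(-5 + 0\right) + 0\right)^{2} = \left(-5 + 0\right)^{2} = \left(-5\right)^{2} = 25$)
$m{\left(H \right)} = \frac{200}{3} + \frac{8 H}{3}$ ($m{\left(H \right)} = \frac{8 \left(H + 25\right)}{3} = \frac{8 \left(25 + H\right)}{3} = \frac{200}{3} + \frac{8 H}{3}$)
$m{\left(X{\left(-2,2 \right)} \left(5 + 4\right) \right)} \left(-35\right) \left(-20\right) = \left(\frac{200}{3} + \frac{8 \left(-4\right) 2 \left(5 + 4\right)}{3}\right) \left(-35\right) \left(-20\right) = \left(\frac{200}{3} + \frac{8 \left(\left(-8\right) 9\right)}{3}\right) \left(-35\right) \left(-20\right) = \left(\frac{200}{3} + \frac{8}{3} \left(-72\right)\right) \left(-35\right) \left(-20\right) = \left(\frac{200}{3} - 192\right) \left(-35\right) \left(-20\right) = \left(- \frac{376}{3}\right) \left(-35\right) \left(-20\right) = \frac{13160}{3} \left(-20\right) = - \frac{263200}{3}$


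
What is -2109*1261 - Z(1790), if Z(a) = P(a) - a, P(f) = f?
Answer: -2659449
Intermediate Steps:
Z(a) = 0 (Z(a) = a - a = 0)
-2109*1261 - Z(1790) = -2109*1261 - 1*0 = -2659449 + 0 = -2659449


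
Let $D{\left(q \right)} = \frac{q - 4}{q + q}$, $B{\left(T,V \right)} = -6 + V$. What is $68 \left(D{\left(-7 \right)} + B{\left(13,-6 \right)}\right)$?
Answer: $- \frac{5338}{7} \approx -762.57$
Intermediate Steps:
$D{\left(q \right)} = \frac{-4 + q}{2 q}$
$68 \left(D{\left(-7 \right)} + B{\left(13,-6 \right)}\right) = 68 \left(\frac{-4 - 7}{2 \left(-7\right)} - 12\right) = 68 \left(\frac{1}{2} \left(- \frac{1}{7}\right) \left(-11\right) - 12\right) = 68 \left(\frac{11}{14} - 12\right) = 68 \left(- \frac{157}{14}\right) = - \frac{5338}{7}$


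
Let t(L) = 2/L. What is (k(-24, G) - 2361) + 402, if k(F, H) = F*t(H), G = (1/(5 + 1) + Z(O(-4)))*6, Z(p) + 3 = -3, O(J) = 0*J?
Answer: -68517/35 ≈ -1957.6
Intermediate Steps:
O(J) = 0
Z(p) = -6 (Z(p) = -3 - 3 = -6)
G = -35 (G = (1/(5 + 1) - 6)*6 = (1/6 - 6)*6 = (⅙ - 6)*6 = -35/6*6 = -35)
k(F, H) = 2*F/H (k(F, H) = F*(2/H) = 2*F/H)
(k(-24, G) - 2361) + 402 = (2*(-24)/(-35) - 2361) + 402 = (2*(-24)*(-1/35) - 2361) + 402 = (48/35 - 2361) + 402 = -82587/35 + 402 = -68517/35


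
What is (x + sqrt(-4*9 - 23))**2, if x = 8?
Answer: (8 + I*sqrt(59))**2 ≈ 5.0 + 122.9*I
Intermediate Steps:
(x + sqrt(-4*9 - 23))**2 = (8 + sqrt(-4*9 - 23))**2 = (8 + sqrt(-36 - 23))**2 = (8 + sqrt(-59))**2 = (8 + I*sqrt(59))**2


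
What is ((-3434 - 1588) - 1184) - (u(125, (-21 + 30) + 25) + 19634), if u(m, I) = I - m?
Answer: -25749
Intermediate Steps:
((-3434 - 1588) - 1184) - (u(125, (-21 + 30) + 25) + 19634) = ((-3434 - 1588) - 1184) - ((((-21 + 30) + 25) - 1*125) + 19634) = (-5022 - 1184) - (((9 + 25) - 125) + 19634) = -6206 - ((34 - 125) + 19634) = -6206 - (-91 + 19634) = -6206 - 1*19543 = -6206 - 19543 = -25749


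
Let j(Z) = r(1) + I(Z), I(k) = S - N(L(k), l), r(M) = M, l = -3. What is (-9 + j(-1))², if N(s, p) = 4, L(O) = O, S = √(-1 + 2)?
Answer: 121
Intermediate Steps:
S = 1 (S = √1 = 1)
I(k) = -3 (I(k) = 1 - 1*4 = 1 - 4 = -3)
j(Z) = -2 (j(Z) = 1 - 3 = -2)
(-9 + j(-1))² = (-9 - 2)² = (-11)² = 121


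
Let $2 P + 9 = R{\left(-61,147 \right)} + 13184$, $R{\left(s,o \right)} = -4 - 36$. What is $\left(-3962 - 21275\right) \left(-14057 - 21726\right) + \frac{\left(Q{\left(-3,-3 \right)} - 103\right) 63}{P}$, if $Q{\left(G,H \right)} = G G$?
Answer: $\frac{11861634913241}{13135} \approx 9.0306 \cdot 10^{8}$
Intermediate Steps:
$Q{\left(G,H \right)} = G^{2}$
$R{\left(s,o \right)} = -40$ ($R{\left(s,o \right)} = -4 - 36 = -40$)
$P = \frac{13135}{2}$ ($P = - \frac{9}{2} + \frac{-40 + 13184}{2} = - \frac{9}{2} + \frac{1}{2} \cdot 13144 = - \frac{9}{2} + 6572 = \frac{13135}{2} \approx 6567.5$)
$\left(-3962 - 21275\right) \left(-14057 - 21726\right) + \frac{\left(Q{\left(-3,-3 \right)} - 103\right) 63}{P} = \left(-3962 - 21275\right) \left(-14057 - 21726\right) + \frac{\left(\left(-3\right)^{2} - 103\right) 63}{\frac{13135}{2}} = \left(-25237\right) \left(-35783\right) + \left(9 - 103\right) 63 \cdot \frac{2}{13135} = 903055571 + \left(-94\right) 63 \cdot \frac{2}{13135} = 903055571 - \frac{11844}{13135} = \frac{11861634913241}{13135}$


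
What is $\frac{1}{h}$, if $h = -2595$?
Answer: $- \frac{1}{2595} \approx -0.00038536$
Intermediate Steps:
$\frac{1}{h} = \frac{1}{-2595} = - \frac{1}{2595}$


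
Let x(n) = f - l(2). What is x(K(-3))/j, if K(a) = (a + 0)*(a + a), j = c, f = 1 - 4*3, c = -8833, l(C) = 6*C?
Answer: 23/8833 ≈ 0.0026039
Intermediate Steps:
f = -11 (f = 1 - 12 = -11)
j = -8833
K(a) = 2*a² (K(a) = a*(2*a) = 2*a²)
x(n) = -23 (x(n) = -11 - 6*2 = -11 - 1*12 = -11 - 12 = -23)
x(K(-3))/j = -23/(-8833) = -23*(-1/8833) = 23/8833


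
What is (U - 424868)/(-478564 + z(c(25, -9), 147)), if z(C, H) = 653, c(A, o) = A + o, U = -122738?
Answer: 547606/477911 ≈ 1.1458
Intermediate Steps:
(U - 424868)/(-478564 + z(c(25, -9), 147)) = (-122738 - 424868)/(-478564 + 653) = -547606/(-477911) = -547606*(-1/477911) = 547606/477911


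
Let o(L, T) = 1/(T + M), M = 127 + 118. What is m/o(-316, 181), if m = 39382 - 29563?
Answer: 4182894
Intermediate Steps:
M = 245
o(L, T) = 1/(245 + T) (o(L, T) = 1/(T + 245) = 1/(245 + T))
m = 9819
m/o(-316, 181) = 9819/(1/(245 + 181)) = 9819/(1/426) = 9819*426 = 4182894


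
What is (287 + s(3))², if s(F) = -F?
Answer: 80656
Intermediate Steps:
(287 + s(3))² = (287 - 1*3)² = (287 - 3)² = 284² = 80656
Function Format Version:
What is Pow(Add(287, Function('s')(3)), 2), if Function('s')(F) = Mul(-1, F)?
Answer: 80656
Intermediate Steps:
Pow(Add(287, Function('s')(3)), 2) = Pow(Add(287, Mul(-1, 3)), 2) = Pow(Add(287, -3), 2) = Pow(284, 2) = 80656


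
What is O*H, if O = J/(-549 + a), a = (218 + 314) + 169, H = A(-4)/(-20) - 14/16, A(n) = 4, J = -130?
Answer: 559/608 ≈ 0.91941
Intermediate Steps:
H = -43/40 (H = 4/(-20) - 14/16 = 4*(-1/20) - 14*1/16 = -⅕ - 7/8 = -43/40 ≈ -1.0750)
a = 701 (a = 532 + 169 = 701)
O = -65/76 (O = -130/(-549 + 701) = -130/152 = -130*1/152 = -65/76 ≈ -0.85526)
O*H = -65/76*(-43/40) = 559/608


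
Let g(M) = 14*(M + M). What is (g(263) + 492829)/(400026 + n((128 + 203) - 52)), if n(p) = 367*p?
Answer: 166731/167473 ≈ 0.99557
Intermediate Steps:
g(M) = 28*M (g(M) = 14*(2*M) = 28*M)
(g(263) + 492829)/(400026 + n((128 + 203) - 52)) = (28*263 + 492829)/(400026 + 367*((128 + 203) - 52)) = (7364 + 492829)/(400026 + 367*(331 - 52)) = 500193/(400026 + 367*279) = 500193/(400026 + 102393) = 500193/502419 = 500193*(1/502419) = 166731/167473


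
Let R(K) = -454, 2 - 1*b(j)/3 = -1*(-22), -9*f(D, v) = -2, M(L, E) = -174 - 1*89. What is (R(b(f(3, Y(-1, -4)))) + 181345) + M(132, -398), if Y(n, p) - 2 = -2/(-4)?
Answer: 180628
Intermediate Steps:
Y(n, p) = 5/2 (Y(n, p) = 2 - 2/(-4) = 2 - 2*(-1/4) = 2 + 1/2 = 5/2)
M(L, E) = -263 (M(L, E) = -174 - 89 = -263)
f(D, v) = 2/9 (f(D, v) = -1/9*(-2) = 2/9)
b(j) = -60 (b(j) = 6 - (-3)*(-22) = 6 - 3*22 = 6 - 66 = -60)
(R(b(f(3, Y(-1, -4)))) + 181345) + M(132, -398) = (-454 + 181345) - 263 = 180891 - 263 = 180628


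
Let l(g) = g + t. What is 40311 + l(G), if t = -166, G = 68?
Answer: 40213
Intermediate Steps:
l(g) = -166 + g (l(g) = g - 166 = -166 + g)
40311 + l(G) = 40311 + (-166 + 68) = 40311 - 98 = 40213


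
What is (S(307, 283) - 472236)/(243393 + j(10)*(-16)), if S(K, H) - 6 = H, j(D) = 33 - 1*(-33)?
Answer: -471947/242337 ≈ -1.9475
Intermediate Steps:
j(D) = 66 (j(D) = 33 + 33 = 66)
S(K, H) = 6 + H
(S(307, 283) - 472236)/(243393 + j(10)*(-16)) = ((6 + 283) - 472236)/(243393 + 66*(-16)) = (289 - 472236)/(243393 - 1056) = -471947/242337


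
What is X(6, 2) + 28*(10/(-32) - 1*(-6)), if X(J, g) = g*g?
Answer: 653/4 ≈ 163.25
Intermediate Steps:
X(J, g) = g**2
X(6, 2) + 28*(10/(-32) - 1*(-6)) = 2**2 + 28*(10/(-32) - 1*(-6)) = 4 + 28*(10*(-1/32) + 6) = 4 + 28*(-5/16 + 6) = 4 + 28*(91/16) = 4 + 637/4 = 653/4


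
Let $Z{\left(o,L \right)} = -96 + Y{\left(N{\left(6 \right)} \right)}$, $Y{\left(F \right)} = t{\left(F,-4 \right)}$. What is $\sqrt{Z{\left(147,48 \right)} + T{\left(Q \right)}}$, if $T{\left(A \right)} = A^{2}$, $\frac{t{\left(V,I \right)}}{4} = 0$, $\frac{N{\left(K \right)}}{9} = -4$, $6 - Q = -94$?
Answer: $4 \sqrt{619} \approx 99.519$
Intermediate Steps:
$Q = 100$ ($Q = 6 - -94 = 6 + 94 = 100$)
$N{\left(K \right)} = -36$ ($N{\left(K \right)} = 9 \left(-4\right) = -36$)
$t{\left(V,I \right)} = 0$ ($t{\left(V,I \right)} = 4 \cdot 0 = 0$)
$Y{\left(F \right)} = 0$
$Z{\left(o,L \right)} = -96$ ($Z{\left(o,L \right)} = -96 + 0 = -96$)
$\sqrt{Z{\left(147,48 \right)} + T{\left(Q \right)}} = \sqrt{-96 + 100^{2}} = \sqrt{-96 + 10000} = \sqrt{9904} = 4 \sqrt{619}$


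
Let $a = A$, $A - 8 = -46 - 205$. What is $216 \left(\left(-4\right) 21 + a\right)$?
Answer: $-70632$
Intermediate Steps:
$A = -243$ ($A = 8 - 251 = -243$)
$a = -243$
$216 \left(\left(-4\right) 21 + a\right) = 216 \left(\left(-4\right) 21 - 243\right) = 216 \left(-84 - 243\right) = 216 \left(-327\right) = -70632$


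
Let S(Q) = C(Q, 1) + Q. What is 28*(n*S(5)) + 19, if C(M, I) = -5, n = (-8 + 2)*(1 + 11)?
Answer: 19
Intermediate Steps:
n = -72 (n = -6*12 = -72)
S(Q) = -5 + Q
28*(n*S(5)) + 19 = 28*(-72*(-5 + 5)) + 19 = 28*(-72*0) + 19 = 28*0 + 19 = 0 + 19 = 19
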